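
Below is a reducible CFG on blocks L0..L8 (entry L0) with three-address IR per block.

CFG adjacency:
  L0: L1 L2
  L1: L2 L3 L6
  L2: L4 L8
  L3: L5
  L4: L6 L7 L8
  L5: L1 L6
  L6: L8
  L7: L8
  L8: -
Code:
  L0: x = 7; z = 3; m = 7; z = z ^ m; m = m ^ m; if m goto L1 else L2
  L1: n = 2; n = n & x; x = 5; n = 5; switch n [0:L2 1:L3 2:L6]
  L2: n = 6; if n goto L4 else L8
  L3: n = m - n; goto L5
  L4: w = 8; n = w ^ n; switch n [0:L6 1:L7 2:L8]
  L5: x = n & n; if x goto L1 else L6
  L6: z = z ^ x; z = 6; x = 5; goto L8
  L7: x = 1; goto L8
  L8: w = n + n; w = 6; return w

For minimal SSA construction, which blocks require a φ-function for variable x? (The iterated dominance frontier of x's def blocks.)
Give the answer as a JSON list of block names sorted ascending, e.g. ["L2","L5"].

idom tree: L1←L0 L2←L0 L3←L1 L4←L2 L5←L3 L6←L0 L7←L4 L8←L0
Join-block Dom:
  L1: preds {L0,L5}: {L0} ∩ {L0,L1,L3,L5} = {L0}; idom=L0
  L2: preds {L0,L1}: {L0} ∩ {L0,L1} = {L0}; idom=L0
  L6: preds {L1,L4,L5}: {L0,L1} ∩ {L0,L2,L4} ∩ {L0,L1,L3,L5} = {L0}; idom=L0
  L8: preds {L2,L4,L6,L7}: {L0,L2} ∩ {L0,L2,L4} ∩ {L0,L6} ∩ {L0,L2,L4,L7} = {L0}; idom=L0

DF walk-up:
  join L1 pred L0: · stop@L0
  join L1 pred L5: L5→L3→L1 stop@L0
  join L2 pred L0: · stop@L0
  join L2 pred L1: L1 stop@L0
  join L6 pred L1: L1 stop@L0
  join L6 pred L4: L4→L2 stop@L0
  join L6 pred L5: L5→L3→L1 stop@L0
  join L8 pred L2: L2 stop@L0
  join L8 pred L4: L4→L2 stop@L0
  join L8 pred L6: L6 stop@L0
  join L8 pred L7: L7→L4→L2 stop@L0
  DF(L0)=∅
  DF(L1)={L1,L2,L6}
  DF(L2)={L6,L8}
  DF(L3)={L1,L6}
  DF(L4)={L6,L8}
  DF(L5)={L1,L6}
  DF(L6)={L8}
  DF(L7)={L8}
  DF(L8)=∅

φ for x: defs {L0,L1,L5,L6,L7}
  DF⁺ = {L1,L2,L6,L8}

Answer: ["L1", "L2", "L6", "L8"]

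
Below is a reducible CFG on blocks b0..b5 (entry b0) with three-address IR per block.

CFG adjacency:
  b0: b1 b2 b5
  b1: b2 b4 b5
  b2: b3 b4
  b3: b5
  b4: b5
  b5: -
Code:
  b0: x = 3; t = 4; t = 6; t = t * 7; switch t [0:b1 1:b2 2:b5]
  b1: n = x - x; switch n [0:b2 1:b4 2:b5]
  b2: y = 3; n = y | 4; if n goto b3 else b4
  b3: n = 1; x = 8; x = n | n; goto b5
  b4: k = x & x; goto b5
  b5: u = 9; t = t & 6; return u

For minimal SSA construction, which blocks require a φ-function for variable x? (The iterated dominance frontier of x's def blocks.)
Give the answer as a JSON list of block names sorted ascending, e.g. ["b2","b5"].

idom tree: b1←b0 b2←b0 b3←b2 b4←b0 b5←b0
Dom at joins:
  b2: preds {b0,b1}: {b0} ∩ {b0,b1} = {b0}; idom=b0
  b4: preds {b1,b2}: {b0,b1} ∩ {b0,b2} = {b0}; idom=b0
  b5: preds {b0,b1,b3,b4}: {b0} ∩ {b0,b1} ∩ {b0,b2,b3} ∩ {b0,b4} = {b0}; idom=b0

DF walk-up:
  join b2 pred b0: · stop@b0
  join b2 pred b1: b1 stop@b0
  join b4 pred b1: b1 stop@b0
  join b4 pred b2: b2 stop@b0
  join b5 pred b0: · stop@b0
  join b5 pred b1: b1 stop@b0
  join b5 pred b3: b3→b2 stop@b0
  join b5 pred b4: b4 stop@b0
  b0 → ∅
  b1 → {b2,b4,b5}
  b2 → {b4,b5}
  b3 → {b5}
  b4 → {b5}
  b5 → ∅

φ for x: defs {b0,b3}
  DF⁺ = {b5}

Answer: ["b5"]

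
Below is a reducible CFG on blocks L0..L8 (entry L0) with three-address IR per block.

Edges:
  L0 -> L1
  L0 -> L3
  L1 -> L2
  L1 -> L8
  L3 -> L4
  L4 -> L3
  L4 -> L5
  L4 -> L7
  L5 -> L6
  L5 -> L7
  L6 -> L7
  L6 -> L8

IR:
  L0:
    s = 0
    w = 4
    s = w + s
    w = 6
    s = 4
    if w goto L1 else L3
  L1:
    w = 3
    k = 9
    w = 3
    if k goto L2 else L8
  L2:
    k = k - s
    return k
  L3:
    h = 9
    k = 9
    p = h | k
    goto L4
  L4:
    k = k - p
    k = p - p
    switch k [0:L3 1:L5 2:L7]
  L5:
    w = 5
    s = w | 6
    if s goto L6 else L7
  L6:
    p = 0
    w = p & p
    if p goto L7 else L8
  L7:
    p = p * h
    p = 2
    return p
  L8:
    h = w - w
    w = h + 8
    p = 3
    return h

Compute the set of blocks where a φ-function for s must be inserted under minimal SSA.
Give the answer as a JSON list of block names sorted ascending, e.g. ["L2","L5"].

idom tree: L1←L0 L2←L1 L3←L0 L4←L3 L5←L4 L6←L5 L7←L4 L8←L0
Dom∩ at merges:
  L3: preds {L0,L4}: {L0} ∩ {L0,L3,L4} = {L0}; idom=L0
  L7: preds {L4,L5,L6}: {L0,L3,L4} ∩ {L0,L3,L4,L5} ∩ {L0,L3,L4,L5,L6} = {L0,L3,L4}; idom=L4
  L8: preds {L1,L6}: {L0,L1} ∩ {L0,L3,L4,L5,L6} = {L0}; idom=L0

Frontier:
  join L3 pred L0: · stop@L0
  join L3 pred L4: L4→L3 stop@L0
  join L7 pred L4: · stop@L4
  join L7 pred L5: L5 stop@L4
  join L7 pred L6: L6→L5 stop@L4
  join L8 pred L1: L1 stop@L0
  join L8 pred L6: L6→L5→L4→L3 stop@L0
  L0: DF=∅
  L1: DF={L8}
  L2: DF=∅
  L3: DF={L3,L8}
  L4: DF={L3,L8}
  L5: DF={L7,L8}
  L6: DF={L7,L8}
  L7: DF=∅
  L8: DF=∅

φ for s: defs {L0,L5}
  DF⁺ = {L7,L8}

Answer: ["L7", "L8"]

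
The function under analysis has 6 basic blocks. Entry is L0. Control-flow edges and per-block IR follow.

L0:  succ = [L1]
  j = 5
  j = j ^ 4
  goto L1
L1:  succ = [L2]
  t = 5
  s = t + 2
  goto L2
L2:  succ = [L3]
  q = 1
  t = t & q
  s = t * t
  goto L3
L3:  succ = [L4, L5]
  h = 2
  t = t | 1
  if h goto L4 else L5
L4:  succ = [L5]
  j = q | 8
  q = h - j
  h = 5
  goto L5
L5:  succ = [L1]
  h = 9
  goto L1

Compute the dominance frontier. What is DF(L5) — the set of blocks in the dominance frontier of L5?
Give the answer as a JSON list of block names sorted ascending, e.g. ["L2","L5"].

Answer: ["L1"]

Derivation:
idom tree: L1←L0 L2←L1 L3←L2 L4←L3 L5←L3
Dom∩ at merges:
  L1: preds {L0,L5}: {L0} ∩ {L0,L1,L2,L3,L5} = {L0}; idom=L0
  L5: preds {L3,L4}: {L0,L1,L2,L3} ∩ {L0,L1,L2,L3,L4} = {L0,L1,L2,L3}; idom=L3

DF derivation:
  join L1 pred L0: · stop@L0
  join L1 pred L5: L5→L3→L2→L1 stop@L0
  join L5 pred L3: · stop@L3
  join L5 pred L4: L4 stop@L3
  L0 → ∅
  L1 → {L1}
  L2 → {L1}
  L3 → {L1}
  L4 → {L5}
  L5 → {L1}

DF(L5) = ["L1"]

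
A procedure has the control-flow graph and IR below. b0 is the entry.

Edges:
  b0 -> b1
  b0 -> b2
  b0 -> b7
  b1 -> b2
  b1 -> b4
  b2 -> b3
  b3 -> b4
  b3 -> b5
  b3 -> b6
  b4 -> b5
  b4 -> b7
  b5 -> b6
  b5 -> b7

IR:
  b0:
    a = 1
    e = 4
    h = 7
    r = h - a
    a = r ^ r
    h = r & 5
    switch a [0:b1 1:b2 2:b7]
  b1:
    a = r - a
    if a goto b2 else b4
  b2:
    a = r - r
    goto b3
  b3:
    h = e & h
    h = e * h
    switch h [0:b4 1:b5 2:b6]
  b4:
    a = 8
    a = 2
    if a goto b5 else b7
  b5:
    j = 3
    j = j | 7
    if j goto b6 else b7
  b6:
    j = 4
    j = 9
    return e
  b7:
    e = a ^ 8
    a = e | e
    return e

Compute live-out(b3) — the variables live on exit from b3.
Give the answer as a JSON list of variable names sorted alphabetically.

Answer: ["a", "e"]

Derivation:
Per-block:
  b0: def={a,e,h,r} ue=∅
  b1: def={a} ue={a,r}
  b2: def={a} ue={r}
  b3: def={h} ue={e,h}
  b4: def={a} ue=∅
  b5: def={j} ue=∅
  b6: def={j} ue={e}
  b7: def={a,e} ue={a}

Live sets:
  live b0: ∅→{a,e,h,r}
  live b1: {a,e,h,r}→{e,h,r}
  live b2: {e,h,r}→{a,e,h}
  live b3: {a,e,h}→{a,e}
  live b4: {e}→{a,e}
  live b5: {a,e}→{a,e}
  live b6: {e}→∅
  live b7: {a}→∅

live-out(b3) = ["a", "e"]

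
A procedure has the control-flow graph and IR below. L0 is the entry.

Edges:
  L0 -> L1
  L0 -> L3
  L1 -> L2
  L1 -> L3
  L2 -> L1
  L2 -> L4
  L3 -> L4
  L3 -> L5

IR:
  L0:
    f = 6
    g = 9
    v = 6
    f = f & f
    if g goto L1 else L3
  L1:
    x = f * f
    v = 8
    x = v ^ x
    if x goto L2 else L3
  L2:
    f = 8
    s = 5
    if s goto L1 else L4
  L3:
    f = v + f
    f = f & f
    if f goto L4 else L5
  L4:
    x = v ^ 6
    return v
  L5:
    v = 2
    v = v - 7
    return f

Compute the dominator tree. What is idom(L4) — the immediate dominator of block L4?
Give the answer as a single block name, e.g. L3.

Answer: L0

Working:
idom tree: L1←L0 L2←L1 L3←L0 L4←L0 L5←L3
Join-block Dom:
  L1: preds {L0,L2}: {L0} ∩ {L0,L1,L2} = {L0}; idom=L0
  L3: preds {L0,L1}: {L0} ∩ {L0,L1} = {L0}; idom=L0
  L4: preds {L2,L3}: {L0,L1,L2} ∩ {L0,L3} = {L0}; idom=L0

idom(L4) = L0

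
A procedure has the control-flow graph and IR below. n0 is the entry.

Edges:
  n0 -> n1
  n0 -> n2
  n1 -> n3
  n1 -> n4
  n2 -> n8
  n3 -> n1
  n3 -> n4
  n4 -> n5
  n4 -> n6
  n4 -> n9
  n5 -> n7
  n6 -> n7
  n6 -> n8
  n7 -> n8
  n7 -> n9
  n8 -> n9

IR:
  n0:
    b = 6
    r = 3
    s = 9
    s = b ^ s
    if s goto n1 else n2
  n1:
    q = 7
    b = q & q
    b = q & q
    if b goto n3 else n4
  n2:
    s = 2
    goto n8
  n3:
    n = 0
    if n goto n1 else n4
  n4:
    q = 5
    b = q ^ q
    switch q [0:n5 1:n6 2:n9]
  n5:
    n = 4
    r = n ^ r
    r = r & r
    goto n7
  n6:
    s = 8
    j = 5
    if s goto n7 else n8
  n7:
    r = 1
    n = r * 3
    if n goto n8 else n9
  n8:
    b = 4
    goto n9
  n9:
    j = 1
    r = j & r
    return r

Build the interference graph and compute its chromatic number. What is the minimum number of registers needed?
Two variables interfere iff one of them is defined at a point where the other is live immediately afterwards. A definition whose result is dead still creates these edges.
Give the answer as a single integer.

Answer: 3

Working:
def/use:
  n0: {b,r,s} / ∅
  n1: {b,q} / ∅
  n2: {s} / ∅
  n3: {n} / ∅
  n4: {b,q} / ∅
  n5: {n,r} / {r}
  n6: {j,s} / ∅
  n7: {n,r} / ∅
  n8: {b} / ∅
  n9: {j,r} / {r}

Liveness:
  n0: in=∅ out={r}
  n1: in={r} out={r}
  n2: in={r} out={r}
  n3: in={r} out={r}
  n4: in={r} out={r}
  n5: in={r} out=∅
  n6: in={r} out={r}
  n7: in=∅ out={r}
  n8: in={r} out={r}
  n9: in={r} out=∅

Interference:
  b↔{q,r,s}
  j↔{r,s}
  n↔{r}
  q↔{b,r}
  r↔{b,j,n,q,s}
  s↔{b,j,r}

Chromatic number:
  {b,q,r} pairwise interfere (3-clique) ⇒ χ ≥ 3
  assign b→R1 j→R1 n→R1 q→R2 r→R0 s→R2 — no edge inside a register ⇒ χ ≤ 3
  χ = 3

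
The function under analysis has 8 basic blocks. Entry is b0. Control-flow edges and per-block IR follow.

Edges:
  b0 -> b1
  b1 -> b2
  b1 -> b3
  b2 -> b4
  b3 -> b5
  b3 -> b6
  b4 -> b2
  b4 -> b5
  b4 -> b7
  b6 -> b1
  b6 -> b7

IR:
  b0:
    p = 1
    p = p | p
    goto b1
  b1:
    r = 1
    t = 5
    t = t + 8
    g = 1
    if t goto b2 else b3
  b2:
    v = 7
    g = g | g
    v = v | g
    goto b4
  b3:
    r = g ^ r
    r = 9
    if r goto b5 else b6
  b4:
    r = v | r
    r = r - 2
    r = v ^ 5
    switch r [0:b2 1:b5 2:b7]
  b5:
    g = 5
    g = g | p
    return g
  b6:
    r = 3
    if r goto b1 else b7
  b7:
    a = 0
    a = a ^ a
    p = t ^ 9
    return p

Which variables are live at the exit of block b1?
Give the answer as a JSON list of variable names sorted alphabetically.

def/use:
  b0: def={p} ue=∅
  b1: def={g,r,t} ue=∅
  b2: def={g,v} ue={g}
  b3: def={r} ue={g,r}
  b4: def={r} ue={r,v}
  b5: def={g} ue={p}
  b6: def={r} ue=∅
  b7: def={a,p} ue={t}

Live sets:
  b0 li=∅ lo={p}
  b1 li={p} lo={g,p,r,t}
  b2 li={g,p,r,t} lo={g,p,r,t,v}
  b3 li={g,p,r,t} lo={p,t}
  b4 li={g,p,r,t,v} lo={g,p,r,t}
  b5 li={p} lo=∅
  b6 li={p,t} lo={p,t}
  b7 li={t} lo=∅

live-out(b1) = ["g", "p", "r", "t"]

Answer: ["g", "p", "r", "t"]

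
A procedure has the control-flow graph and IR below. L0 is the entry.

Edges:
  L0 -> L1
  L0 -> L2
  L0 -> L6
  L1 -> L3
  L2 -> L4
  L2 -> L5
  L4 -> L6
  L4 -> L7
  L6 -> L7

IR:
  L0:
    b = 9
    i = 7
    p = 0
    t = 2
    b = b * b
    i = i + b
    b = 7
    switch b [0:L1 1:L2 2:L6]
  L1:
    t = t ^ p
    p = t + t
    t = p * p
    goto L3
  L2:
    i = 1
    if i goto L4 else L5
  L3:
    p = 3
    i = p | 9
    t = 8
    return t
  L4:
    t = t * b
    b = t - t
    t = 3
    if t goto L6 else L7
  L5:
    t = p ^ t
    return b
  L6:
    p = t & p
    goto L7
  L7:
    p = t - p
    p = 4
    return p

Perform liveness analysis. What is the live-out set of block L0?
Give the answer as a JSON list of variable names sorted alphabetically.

Answer: ["b", "p", "t"]

Analysis:
Block summaries:
  L0: def={b,i,p,t} ue=∅
  L1: def={p,t} ue={p,t}
  L2: def={i} ue=∅
  L3: def={i,p,t} ue=∅
  L4: def={b,t} ue={b,t}
  L5: def={t} ue={b,p,t}
  L6: def={p} ue={p,t}
  L7: def={p} ue={p,t}

Liveness:
  live L0: ∅→{b,p,t}
  live L1: {p,t}→∅
  live L2: {b,p,t}→{b,p,t}
  live L3: ∅→∅
  live L4: {b,p,t}→{p,t}
  live L5: {b,p,t}→∅
  live L6: {p,t}→{p,t}
  live L7: {p,t}→∅

live-out(L0) = ["b", "p", "t"]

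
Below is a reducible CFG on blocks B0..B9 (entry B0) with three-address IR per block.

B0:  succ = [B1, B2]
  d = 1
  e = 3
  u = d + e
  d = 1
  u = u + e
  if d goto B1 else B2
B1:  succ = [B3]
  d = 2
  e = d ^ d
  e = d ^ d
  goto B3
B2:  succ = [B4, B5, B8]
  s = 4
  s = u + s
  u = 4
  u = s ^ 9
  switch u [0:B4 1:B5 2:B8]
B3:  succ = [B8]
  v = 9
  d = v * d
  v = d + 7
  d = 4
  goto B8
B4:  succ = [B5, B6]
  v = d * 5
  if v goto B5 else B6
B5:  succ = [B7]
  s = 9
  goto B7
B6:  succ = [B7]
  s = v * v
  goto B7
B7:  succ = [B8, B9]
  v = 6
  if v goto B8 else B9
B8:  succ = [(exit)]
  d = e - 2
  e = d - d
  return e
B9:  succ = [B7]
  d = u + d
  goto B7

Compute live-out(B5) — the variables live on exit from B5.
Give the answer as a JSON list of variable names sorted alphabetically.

Answer: ["d", "e", "u"]

Derivation:
Per-block:
  B0: {d,e,u} / ∅
  B1: {d,e} / ∅
  B2: {s,u} / {u}
  B3: {d,v} / {d}
  B4: {v} / {d}
  B5: {s} / ∅
  B6: {s} / {v}
  B7: {v} / ∅
  B8: {d,e} / {e}
  B9: {d} / {d,u}

Backward fixpoint:
  B0: in=∅ out={d,e,u}
  B1: in=∅ out={d,e}
  B2: in={d,e,u} out={d,e,u}
  B3: in={d,e} out={e}
  B4: in={d,e,u} out={d,e,u,v}
  B5: in={d,e,u} out={d,e,u}
  B6: in={d,e,u,v} out={d,e,u}
  B7: in={d,e,u} out={d,e,u}
  B8: in={e} out=∅
  B9: in={d,e,u} out={d,e,u}

live-out(B5) = ["d", "e", "u"]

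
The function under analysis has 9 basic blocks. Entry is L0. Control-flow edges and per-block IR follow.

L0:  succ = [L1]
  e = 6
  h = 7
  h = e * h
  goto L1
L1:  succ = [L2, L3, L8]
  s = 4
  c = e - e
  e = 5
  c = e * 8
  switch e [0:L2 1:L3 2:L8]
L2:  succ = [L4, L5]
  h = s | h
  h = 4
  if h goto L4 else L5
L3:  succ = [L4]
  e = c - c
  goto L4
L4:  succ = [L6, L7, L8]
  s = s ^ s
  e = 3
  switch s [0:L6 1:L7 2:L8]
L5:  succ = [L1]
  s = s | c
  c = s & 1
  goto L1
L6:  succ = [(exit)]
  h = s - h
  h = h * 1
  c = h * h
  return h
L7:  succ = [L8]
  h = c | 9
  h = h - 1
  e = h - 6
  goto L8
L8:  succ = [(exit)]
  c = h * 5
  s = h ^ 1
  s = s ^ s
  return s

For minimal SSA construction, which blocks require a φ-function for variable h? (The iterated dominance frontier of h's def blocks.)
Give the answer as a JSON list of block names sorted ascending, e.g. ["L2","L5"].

idom tree: L1←L0 L2←L1 L3←L1 L4←L1 L5←L2 L6←L4 L7←L4 L8←L1
Dom at joins:
  L1: preds {L0,L5}: {L0} ∩ {L0,L1,L2,L5} = {L0}; idom=L0
  L4: preds {L2,L3}: {L0,L1,L2} ∩ {L0,L1,L3} = {L0,L1}; idom=L1
  L8: preds {L1,L4,L7}: {L0,L1} ∩ {L0,L1,L4} ∩ {L0,L1,L4,L7} = {L0,L1}; idom=L1

DF derivation:
  L1←L0: walk · to L0
  L1←L5: walk L5→L2→L1 to L0
  L4←L2: walk L2 to L1
  L4←L3: walk L3 to L1
  L8←L1: walk · to L1
  L8←L4: walk L4 to L1
  L8←L7: walk L7→L4 to L1
  L0 → ∅
  L1 → {L1}
  L2 → {L1,L4}
  L3 → {L4}
  L4 → {L8}
  L5 → {L1}
  L6 → ∅
  L7 → {L8}
  L8 → ∅

φ for h: defs {L0,L2,L6,L7}
  DF⁺ = {L1,L4,L8}

Answer: ["L1", "L4", "L8"]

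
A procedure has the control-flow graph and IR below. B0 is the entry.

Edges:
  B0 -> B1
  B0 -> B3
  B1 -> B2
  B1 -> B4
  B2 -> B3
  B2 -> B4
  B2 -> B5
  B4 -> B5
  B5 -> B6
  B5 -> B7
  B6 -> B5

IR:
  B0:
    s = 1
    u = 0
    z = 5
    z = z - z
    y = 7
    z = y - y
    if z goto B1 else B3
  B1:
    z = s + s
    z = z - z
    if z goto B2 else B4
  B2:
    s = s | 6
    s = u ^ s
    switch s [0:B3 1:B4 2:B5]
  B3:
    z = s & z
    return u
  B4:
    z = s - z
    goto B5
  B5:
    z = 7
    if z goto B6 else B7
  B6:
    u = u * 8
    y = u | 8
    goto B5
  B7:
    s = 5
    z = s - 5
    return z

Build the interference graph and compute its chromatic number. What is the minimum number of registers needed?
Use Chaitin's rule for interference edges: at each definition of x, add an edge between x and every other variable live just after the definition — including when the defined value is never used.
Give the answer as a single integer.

Answer: 3

Derivation:
def/use:
  B0: {s,u,y,z} / ∅
  B1: {z} / {s}
  B2: {s} / {s,u}
  B3: {z} / {s,u,z}
  B4: {z} / {s,z}
  B5: {z} / ∅
  B6: {u,y} / {u}
  B7: {s,z} / ∅

Live sets:
  live B0: ∅→{s,u,z}
  live B1: {s,u}→{s,u,z}
  live B2: {s,u,z}→{s,u,z}
  live B3: {s,u,z}→∅
  live B4: {s,u,z}→{u}
  live B5: {u}→{u}
  live B6: {u}→{u}
  live B7: ∅→∅

Conflict graph:
  s — {u,y,z}
  u — {s,y,z}
  y — {s,u}
  z — {s,u}

Registers:
  {s,u,y} pairwise interfere (3-clique) ⇒ χ ≥ 3
  3-colouring: r0={s}  r1={u}  r2={y,z}
  χ = 3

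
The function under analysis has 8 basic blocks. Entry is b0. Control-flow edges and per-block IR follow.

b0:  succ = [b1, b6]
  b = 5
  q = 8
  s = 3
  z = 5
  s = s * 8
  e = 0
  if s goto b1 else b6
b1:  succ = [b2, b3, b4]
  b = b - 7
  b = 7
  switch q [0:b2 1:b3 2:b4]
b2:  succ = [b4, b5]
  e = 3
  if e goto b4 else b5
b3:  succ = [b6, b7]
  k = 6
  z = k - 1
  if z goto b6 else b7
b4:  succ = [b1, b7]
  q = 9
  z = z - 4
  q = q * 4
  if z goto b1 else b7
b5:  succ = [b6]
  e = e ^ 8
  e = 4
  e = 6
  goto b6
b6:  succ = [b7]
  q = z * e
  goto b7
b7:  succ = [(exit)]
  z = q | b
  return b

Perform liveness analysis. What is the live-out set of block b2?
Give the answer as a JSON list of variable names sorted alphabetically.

Answer: ["b", "e", "z"]

Working:
def/use:
  b0: def={b,e,q,s,z} ue=∅
  b1: def={b} ue={b,q}
  b2: def={e} ue=∅
  b3: def={k,z} ue=∅
  b4: def={q,z} ue={z}
  b5: def={e} ue={e}
  b6: def={q} ue={e,z}
  b7: def={z} ue={b,q}

Live sets:
  b0 li=∅ lo={b,e,q,z}
  b1 li={b,e,q,z} lo={b,e,q,z}
  b2 li={b,z} lo={b,e,z}
  b3 li={b,e,q} lo={b,e,q,z}
  b4 li={b,e,z} lo={b,e,q,z}
  b5 li={b,e,z} lo={b,e,z}
  b6 li={b,e,z} lo={b,q}
  b7 li={b,q} lo=∅

live-out(b2) = ["b", "e", "z"]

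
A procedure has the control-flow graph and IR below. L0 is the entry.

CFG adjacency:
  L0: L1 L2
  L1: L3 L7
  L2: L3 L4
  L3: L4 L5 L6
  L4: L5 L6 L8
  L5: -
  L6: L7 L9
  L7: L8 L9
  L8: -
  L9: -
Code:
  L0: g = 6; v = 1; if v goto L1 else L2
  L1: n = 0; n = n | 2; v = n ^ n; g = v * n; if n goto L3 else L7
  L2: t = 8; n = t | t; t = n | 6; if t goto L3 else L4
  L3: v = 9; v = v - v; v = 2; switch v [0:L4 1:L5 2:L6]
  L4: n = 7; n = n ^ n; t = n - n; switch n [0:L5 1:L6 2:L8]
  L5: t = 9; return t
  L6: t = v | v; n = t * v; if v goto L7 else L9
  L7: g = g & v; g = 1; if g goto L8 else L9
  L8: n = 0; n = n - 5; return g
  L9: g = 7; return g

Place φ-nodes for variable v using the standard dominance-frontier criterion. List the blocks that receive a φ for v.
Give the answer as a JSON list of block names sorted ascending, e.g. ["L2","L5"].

Answer: ["L3", "L4", "L5", "L6", "L7", "L8", "L9"]

Derivation:
idom tree: L1←L0 L2←L0 L3←L0 L4←L0 L5←L0 L6←L0 L7←L0 L8←L0 L9←L0
Dom at joins:
  L3: preds {L1,L2}: {L0,L1} ∩ {L0,L2} = {L0}; idom=L0
  L4: preds {L2,L3}: {L0,L2} ∩ {L0,L3} = {L0}; idom=L0
  L5: preds {L3,L4}: {L0,L3} ∩ {L0,L4} = {L0}; idom=L0
  L6: preds {L3,L4}: {L0,L3} ∩ {L0,L4} = {L0}; idom=L0
  L7: preds {L1,L6}: {L0,L1} ∩ {L0,L6} = {L0}; idom=L0
  L8: preds {L4,L7}: {L0,L4} ∩ {L0,L7} = {L0}; idom=L0
  L9: preds {L6,L7}: {L0,L6} ∩ {L0,L7} = {L0}; idom=L0

DF derivation:
  L3←L1: walk L1 to L0
  L3←L2: walk L2 to L0
  L4←L2: walk L2 to L0
  L4←L3: walk L3 to L0
  L5←L3: walk L3 to L0
  L5←L4: walk L4 to L0
  L6←L3: walk L3 to L0
  L6←L4: walk L4 to L0
  L7←L1: walk L1 to L0
  L7←L6: walk L6 to L0
  L8←L4: walk L4 to L0
  L8←L7: walk L7 to L0
  L9←L6: walk L6 to L0
  L9←L7: walk L7 to L0
  L0: DF=∅
  L1: DF={L3,L7}
  L2: DF={L3,L4}
  L3: DF={L4,L5,L6}
  L4: DF={L5,L6,L8}
  L5: DF=∅
  L6: DF={L7,L9}
  L7: DF={L8,L9}
  L8: DF=∅
  L9: DF=∅

φ for v: defs {L0,L1,L3}
  DF⁺ = {L3,L4,L5,L6,L7,L8,L9}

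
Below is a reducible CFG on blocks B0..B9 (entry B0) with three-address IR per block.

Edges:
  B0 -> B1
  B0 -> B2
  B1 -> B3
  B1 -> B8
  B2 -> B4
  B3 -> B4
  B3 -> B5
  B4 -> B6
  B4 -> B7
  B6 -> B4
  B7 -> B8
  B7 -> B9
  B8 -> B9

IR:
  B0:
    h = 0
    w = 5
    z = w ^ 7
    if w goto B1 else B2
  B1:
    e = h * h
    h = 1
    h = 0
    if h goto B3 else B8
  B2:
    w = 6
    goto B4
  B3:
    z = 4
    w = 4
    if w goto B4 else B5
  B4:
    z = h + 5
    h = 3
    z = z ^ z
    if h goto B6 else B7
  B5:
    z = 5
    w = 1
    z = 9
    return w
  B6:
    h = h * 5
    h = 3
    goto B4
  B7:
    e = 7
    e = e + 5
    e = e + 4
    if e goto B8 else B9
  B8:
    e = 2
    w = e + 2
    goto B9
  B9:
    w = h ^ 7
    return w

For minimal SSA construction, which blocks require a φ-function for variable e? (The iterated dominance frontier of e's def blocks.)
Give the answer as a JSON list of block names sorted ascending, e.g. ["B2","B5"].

Answer: ["B4", "B8", "B9"]

Analysis:
idom tree: B1←B0 B2←B0 B3←B1 B4←B0 B5←B3 B6←B4 B7←B4 B8←B0 B9←B0
Dom at joins:
  B4: preds {B2,B3,B6}: {B0,B2} ∩ {B0,B1,B3} ∩ {B0,B4,B6} = {B0}; idom=B0
  B8: preds {B1,B7}: {B0,B1} ∩ {B0,B4,B7} = {B0}; idom=B0
  B9: preds {B7,B8}: {B0,B4,B7} ∩ {B0,B8} = {B0}; idom=B0

DF walk-up:
  B4←B2: walk B2 to B0
  B4←B3: walk B3→B1 to B0
  B4←B6: walk B6→B4 to B0
  B8←B1: walk B1 to B0
  B8←B7: walk B7→B4 to B0
  B9←B7: walk B7→B4 to B0
  B9←B8: walk B8 to B0
  B0 → ∅
  B1 → {B4,B8}
  B2 → {B4}
  B3 → {B4}
  B4 → {B4,B8,B9}
  B5 → ∅
  B6 → {B4}
  B7 → {B8,B9}
  B8 → {B9}
  B9 → ∅

φ for e: defs {B1,B7,B8}
  DF⁺ = {B4,B8,B9}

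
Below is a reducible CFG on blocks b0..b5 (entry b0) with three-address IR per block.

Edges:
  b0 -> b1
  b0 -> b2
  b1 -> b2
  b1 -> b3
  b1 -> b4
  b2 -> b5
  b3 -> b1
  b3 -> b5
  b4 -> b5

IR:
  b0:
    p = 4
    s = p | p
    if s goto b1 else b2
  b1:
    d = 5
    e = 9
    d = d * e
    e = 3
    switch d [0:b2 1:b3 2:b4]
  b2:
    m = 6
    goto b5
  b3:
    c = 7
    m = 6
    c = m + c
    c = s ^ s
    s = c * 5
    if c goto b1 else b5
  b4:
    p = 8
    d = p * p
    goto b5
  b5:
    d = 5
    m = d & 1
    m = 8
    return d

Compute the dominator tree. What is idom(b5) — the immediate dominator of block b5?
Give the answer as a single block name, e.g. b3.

idom tree: b1←b0 b2←b0 b3←b1 b4←b1 b5←b0
Join-block Dom:
  b1: preds {b0,b3}: {b0} ∩ {b0,b1,b3} = {b0}; idom=b0
  b2: preds {b0,b1}: {b0} ∩ {b0,b1} = {b0}; idom=b0
  b5: preds {b2,b3,b4}: {b0,b2} ∩ {b0,b1,b3} ∩ {b0,b1,b4} = {b0}; idom=b0

idom(b5) = b0

Answer: b0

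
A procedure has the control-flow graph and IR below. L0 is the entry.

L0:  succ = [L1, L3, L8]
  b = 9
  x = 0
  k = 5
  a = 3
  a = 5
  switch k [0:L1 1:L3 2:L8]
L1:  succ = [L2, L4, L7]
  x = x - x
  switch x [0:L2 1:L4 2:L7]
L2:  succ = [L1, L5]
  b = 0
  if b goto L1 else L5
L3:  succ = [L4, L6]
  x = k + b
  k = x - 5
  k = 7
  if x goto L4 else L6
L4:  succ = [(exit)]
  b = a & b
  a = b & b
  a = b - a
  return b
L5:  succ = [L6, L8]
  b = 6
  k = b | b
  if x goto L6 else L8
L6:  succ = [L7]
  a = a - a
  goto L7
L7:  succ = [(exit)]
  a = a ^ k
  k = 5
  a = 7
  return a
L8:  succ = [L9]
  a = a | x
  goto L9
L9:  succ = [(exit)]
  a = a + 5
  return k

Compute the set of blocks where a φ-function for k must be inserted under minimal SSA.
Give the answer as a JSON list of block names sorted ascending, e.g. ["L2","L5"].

idom tree: L1←L0 L2←L1 L3←L0 L4←L0 L5←L2 L6←L0 L7←L0 L8←L0 L9←L8
Dom at joins:
  L1: preds {L0,L2}: {L0} ∩ {L0,L1,L2} = {L0}; idom=L0
  L4: preds {L1,L3}: {L0,L1} ∩ {L0,L3} = {L0}; idom=L0
  L6: preds {L3,L5}: {L0,L3} ∩ {L0,L1,L2,L5} = {L0}; idom=L0
  L7: preds {L1,L6}: {L0,L1} ∩ {L0,L6} = {L0}; idom=L0
  L8: preds {L0,L5}: {L0} ∩ {L0,L1,L2,L5} = {L0}; idom=L0

Frontier:
  join L1 pred L0: · stop@L0
  join L1 pred L2: L2→L1 stop@L0
  join L4 pred L1: L1 stop@L0
  join L4 pred L3: L3 stop@L0
  join L6 pred L3: L3 stop@L0
  join L6 pred L5: L5→L2→L1 stop@L0
  join L7 pred L1: L1 stop@L0
  join L7 pred L6: L6 stop@L0
  join L8 pred L0: · stop@L0
  join L8 pred L5: L5→L2→L1 stop@L0
  DF(L0)=∅
  DF(L1)={L1,L4,L6,L7,L8}
  DF(L2)={L1,L6,L8}
  DF(L3)={L4,L6}
  DF(L4)=∅
  DF(L5)={L6,L8}
  DF(L6)={L7}
  DF(L7)=∅
  DF(L8)=∅
  DF(L9)=∅

φ for k: defs {L0,L3,L5,L7}
  DF⁺ = {L4,L6,L7,L8}

Answer: ["L4", "L6", "L7", "L8"]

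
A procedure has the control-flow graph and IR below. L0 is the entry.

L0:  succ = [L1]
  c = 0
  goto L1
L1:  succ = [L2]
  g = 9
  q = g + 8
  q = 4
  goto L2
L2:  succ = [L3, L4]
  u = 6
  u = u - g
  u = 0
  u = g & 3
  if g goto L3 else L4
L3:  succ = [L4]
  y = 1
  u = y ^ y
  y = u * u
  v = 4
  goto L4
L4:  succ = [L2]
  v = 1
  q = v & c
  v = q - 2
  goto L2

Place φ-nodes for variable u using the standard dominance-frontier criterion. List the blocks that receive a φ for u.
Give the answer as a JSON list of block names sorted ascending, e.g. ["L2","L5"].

idom tree: L1←L0 L2←L1 L3←L2 L4←L2
Dom∩ at merges:
  L2: preds {L1,L4}: {L0,L1} ∩ {L0,L1,L2,L4} = {L0,L1}; idom=L1
  L4: preds {L2,L3}: {L0,L1,L2} ∩ {L0,L1,L2,L3} = {L0,L1,L2}; idom=L2

DF derivation:
  L2←L1: walk · to L1
  L2←L4: walk L4→L2 to L1
  L4←L2: walk · to L2
  L4←L3: walk L3 to L2
  L0 → ∅
  L1 → ∅
  L2 → {L2}
  L3 → {L4}
  L4 → {L2}

φ for u: defs {L2,L3}
  DF⁺ = {L2,L4}

Answer: ["L2", "L4"]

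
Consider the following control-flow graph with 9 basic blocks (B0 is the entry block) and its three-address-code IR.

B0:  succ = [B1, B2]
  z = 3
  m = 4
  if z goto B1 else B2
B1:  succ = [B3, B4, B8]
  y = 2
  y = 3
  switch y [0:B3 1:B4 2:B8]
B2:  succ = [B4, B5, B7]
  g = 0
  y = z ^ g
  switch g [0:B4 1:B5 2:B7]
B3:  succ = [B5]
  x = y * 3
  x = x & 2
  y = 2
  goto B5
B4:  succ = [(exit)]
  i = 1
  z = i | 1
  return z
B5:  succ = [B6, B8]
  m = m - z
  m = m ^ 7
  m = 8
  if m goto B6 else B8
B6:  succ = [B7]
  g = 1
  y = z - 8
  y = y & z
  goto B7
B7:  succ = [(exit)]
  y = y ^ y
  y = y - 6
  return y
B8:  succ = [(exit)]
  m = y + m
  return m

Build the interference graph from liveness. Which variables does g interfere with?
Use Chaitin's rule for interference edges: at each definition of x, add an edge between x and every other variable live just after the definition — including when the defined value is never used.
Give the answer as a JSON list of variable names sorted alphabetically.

Answer: ["m", "y", "z"]

Derivation:
Per-block:
  B0: {m,z} / ∅
  B1: {y} / ∅
  B2: {g,y} / {z}
  B3: {x,y} / {y}
  B4: {i,z} / ∅
  B5: {m} / {m,z}
  B6: {g,y} / {z}
  B7: {y} / {y}
  B8: {m} / {m,y}

Backward fixpoint:
  live B0: ∅→{m,z}
  live B1: {m,z}→{m,y,z}
  live B2: {m,z}→{m,y,z}
  live B3: {m,y,z}→{m,y,z}
  live B4: ∅→∅
  live B5: {m,y,z}→{m,y,z}
  live B6: {z}→{y}
  live B7: {y}→∅
  live B8: {m,y}→∅

Conflict graph:
  g — {m,y,z}
  i — ∅
  m — {g,x,y,z}
  x — {m,z}
  y — {g,m,z}
  z — {g,m,x,y}

N(g) = ["m", "y", "z"]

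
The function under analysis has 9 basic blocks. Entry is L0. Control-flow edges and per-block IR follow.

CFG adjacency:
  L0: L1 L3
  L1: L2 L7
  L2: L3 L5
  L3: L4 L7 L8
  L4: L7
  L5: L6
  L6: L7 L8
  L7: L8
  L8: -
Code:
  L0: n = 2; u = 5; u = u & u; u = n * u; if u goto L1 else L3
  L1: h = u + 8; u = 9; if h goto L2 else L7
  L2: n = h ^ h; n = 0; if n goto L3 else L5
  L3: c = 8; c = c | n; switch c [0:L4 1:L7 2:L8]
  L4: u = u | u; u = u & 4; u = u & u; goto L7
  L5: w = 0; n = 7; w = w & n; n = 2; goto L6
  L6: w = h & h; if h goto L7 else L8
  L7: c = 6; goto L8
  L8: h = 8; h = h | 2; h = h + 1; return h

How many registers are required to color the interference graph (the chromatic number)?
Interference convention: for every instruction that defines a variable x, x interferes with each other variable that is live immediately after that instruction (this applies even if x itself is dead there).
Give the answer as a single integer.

Answer: 3

Working:
def/use:
  L0: {n,u} / ∅
  L1: {h,u} / {u}
  L2: {n} / {h}
  L3: {c} / {n}
  L4: {u} / {u}
  L5: {n,w} / ∅
  L6: {w} / {h}
  L7: {c} / ∅
  L8: {h} / ∅

Live sets:
  L0 li=∅ lo={n,u}
  L1 li={u} lo={h,u}
  L2 li={h,u} lo={h,n,u}
  L3 li={n,u} lo={u}
  L4 li={u} lo=∅
  L5 li={h} lo={h}
  L6 li={h} lo=∅
  L7 li=∅ lo=∅
  L8 li=∅ lo=∅

Interfere edges:
  c: {n,u}
  h: {n,u,w}
  n: {c,h,u,w}
  u: {c,h,n}
  w: {h,n}

Registers:
  lower bound: {c,n,u} mutually conflict ⇒ χ ≥ 3
  3-colouring: c0={n}  c1={c,h}  c2={u,w}
  χ = 3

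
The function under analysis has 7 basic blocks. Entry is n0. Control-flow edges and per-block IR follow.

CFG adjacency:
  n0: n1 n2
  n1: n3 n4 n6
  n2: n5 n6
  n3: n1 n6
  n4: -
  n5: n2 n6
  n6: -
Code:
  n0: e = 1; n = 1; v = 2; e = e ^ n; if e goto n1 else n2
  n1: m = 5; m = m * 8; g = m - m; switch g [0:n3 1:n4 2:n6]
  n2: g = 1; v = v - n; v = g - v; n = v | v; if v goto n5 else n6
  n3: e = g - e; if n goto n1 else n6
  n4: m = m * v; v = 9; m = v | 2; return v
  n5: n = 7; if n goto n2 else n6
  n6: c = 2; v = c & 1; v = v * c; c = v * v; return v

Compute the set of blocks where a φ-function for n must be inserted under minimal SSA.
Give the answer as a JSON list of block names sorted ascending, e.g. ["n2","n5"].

idom tree: n1←n0 n2←n0 n3←n1 n4←n1 n5←n2 n6←n0
Dom at joins:
  n1: preds {n0,n3}: {n0} ∩ {n0,n1,n3} = {n0}; idom=n0
  n2: preds {n0,n5}: {n0} ∩ {n0,n2,n5} = {n0}; idom=n0
  n6: preds {n1,n2,n3,n5}: {n0,n1} ∩ {n0,n2} ∩ {n0,n1,n3} ∩ {n0,n2,n5} = {n0}; idom=n0

Frontier:
  n1←n0: walk · to n0
  n1←n3: walk n3→n1 to n0
  n2←n0: walk · to n0
  n2←n5: walk n5→n2 to n0
  n6←n1: walk n1 to n0
  n6←n2: walk n2 to n0
  n6←n3: walk n3→n1 to n0
  n6←n5: walk n5→n2 to n0
  n0: DF=∅
  n1: DF={n1,n6}
  n2: DF={n2,n6}
  n3: DF={n1,n6}
  n4: DF=∅
  n5: DF={n2,n6}
  n6: DF=∅

φ for n: defs {n0,n2,n5}
  DF⁺ = {n2,n6}

Answer: ["n2", "n6"]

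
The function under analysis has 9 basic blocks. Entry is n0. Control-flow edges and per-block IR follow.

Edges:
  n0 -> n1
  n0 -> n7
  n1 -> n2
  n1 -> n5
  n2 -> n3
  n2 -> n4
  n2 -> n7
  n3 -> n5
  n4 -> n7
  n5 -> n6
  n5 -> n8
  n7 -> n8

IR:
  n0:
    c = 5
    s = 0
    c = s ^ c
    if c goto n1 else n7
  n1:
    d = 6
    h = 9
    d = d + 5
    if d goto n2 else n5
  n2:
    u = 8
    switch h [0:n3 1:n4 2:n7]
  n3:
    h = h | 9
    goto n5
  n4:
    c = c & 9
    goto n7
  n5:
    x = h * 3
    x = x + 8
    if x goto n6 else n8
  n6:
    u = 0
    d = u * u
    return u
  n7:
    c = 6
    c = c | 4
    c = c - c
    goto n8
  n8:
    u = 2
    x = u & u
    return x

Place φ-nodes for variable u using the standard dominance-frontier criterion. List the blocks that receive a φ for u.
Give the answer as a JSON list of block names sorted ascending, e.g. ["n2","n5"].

idom tree: n1←n0 n2←n1 n3←n2 n4←n2 n5←n1 n6←n5 n7←n0 n8←n0
Dom at joins:
  n5: preds {n1,n3}: {n0,n1} ∩ {n0,n1,n2,n3} = {n0,n1}; idom=n1
  n7: preds {n0,n2,n4}: {n0} ∩ {n0,n1,n2} ∩ {n0,n1,n2,n4} = {n0}; idom=n0
  n8: preds {n5,n7}: {n0,n1,n5} ∩ {n0,n7} = {n0}; idom=n0

DF derivation:
  join n5 pred n1: · stop@n1
  join n5 pred n3: n3→n2 stop@n1
  join n7 pred n0: · stop@n0
  join n7 pred n2: n2→n1 stop@n0
  join n7 pred n4: n4→n2→n1 stop@n0
  join n8 pred n5: n5→n1 stop@n0
  join n8 pred n7: n7 stop@n0
  n0: DF=∅
  n1: DF={n7,n8}
  n2: DF={n5,n7}
  n3: DF={n5}
  n4: DF={n7}
  n5: DF={n8}
  n6: DF=∅
  n7: DF={n8}
  n8: DF=∅

φ for u: defs {n2,n6,n8}
  DF⁺ = {n5,n7,n8}

Answer: ["n5", "n7", "n8"]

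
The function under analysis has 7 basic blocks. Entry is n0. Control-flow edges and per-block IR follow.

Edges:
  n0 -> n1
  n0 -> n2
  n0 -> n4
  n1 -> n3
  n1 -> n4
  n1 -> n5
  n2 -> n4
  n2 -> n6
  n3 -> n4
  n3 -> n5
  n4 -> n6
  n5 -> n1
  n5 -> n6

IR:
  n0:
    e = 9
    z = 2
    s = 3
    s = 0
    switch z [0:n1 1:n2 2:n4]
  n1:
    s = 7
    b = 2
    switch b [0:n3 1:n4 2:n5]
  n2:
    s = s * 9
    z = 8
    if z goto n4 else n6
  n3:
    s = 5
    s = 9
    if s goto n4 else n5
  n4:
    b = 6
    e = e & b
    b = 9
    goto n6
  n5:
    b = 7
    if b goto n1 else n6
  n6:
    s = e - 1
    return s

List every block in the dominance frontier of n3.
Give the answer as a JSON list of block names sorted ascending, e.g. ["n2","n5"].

Answer: ["n4", "n5"]

Derivation:
idom tree: n1←n0 n2←n0 n3←n1 n4←n0 n5←n1 n6←n0
Dom at joins:
  n1: preds {n0,n5}: {n0} ∩ {n0,n1,n5} = {n0}; idom=n0
  n4: preds {n0,n1,n2,n3}: {n0} ∩ {n0,n1} ∩ {n0,n2} ∩ {n0,n1,n3} = {n0}; idom=n0
  n5: preds {n1,n3}: {n0,n1} ∩ {n0,n1,n3} = {n0,n1}; idom=n1
  n6: preds {n2,n4,n5}: {n0,n2} ∩ {n0,n4} ∩ {n0,n1,n5} = {n0}; idom=n0

Frontier:
  join n1 pred n0: · stop@n0
  join n1 pred n5: n5→n1 stop@n0
  join n4 pred n0: · stop@n0
  join n4 pred n1: n1 stop@n0
  join n4 pred n2: n2 stop@n0
  join n4 pred n3: n3→n1 stop@n0
  join n5 pred n1: · stop@n1
  join n5 pred n3: n3 stop@n1
  join n6 pred n2: n2 stop@n0
  join n6 pred n4: n4 stop@n0
  join n6 pred n5: n5→n1 stop@n0
  n0 → ∅
  n1 → {n1,n4,n6}
  n2 → {n4,n6}
  n3 → {n4,n5}
  n4 → {n6}
  n5 → {n1,n6}
  n6 → ∅

DF(n3) = ["n4", "n5"]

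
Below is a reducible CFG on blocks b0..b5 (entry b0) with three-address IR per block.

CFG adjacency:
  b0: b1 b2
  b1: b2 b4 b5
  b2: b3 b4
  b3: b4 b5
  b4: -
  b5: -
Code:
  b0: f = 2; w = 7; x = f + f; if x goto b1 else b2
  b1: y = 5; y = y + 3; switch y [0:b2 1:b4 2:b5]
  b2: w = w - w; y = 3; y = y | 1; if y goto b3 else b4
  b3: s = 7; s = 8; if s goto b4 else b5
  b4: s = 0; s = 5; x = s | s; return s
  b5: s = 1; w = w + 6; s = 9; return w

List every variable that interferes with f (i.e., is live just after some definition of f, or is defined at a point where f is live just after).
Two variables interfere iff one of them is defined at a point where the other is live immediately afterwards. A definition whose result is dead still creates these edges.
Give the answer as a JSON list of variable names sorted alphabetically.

Per-block:
  b0: {f,w,x} / ∅
  b1: {y} / ∅
  b2: {w,y} / {w}
  b3: {s} / ∅
  b4: {s,x} / ∅
  b5: {s,w} / {w}

Liveness:
  live b0: ∅→{w}
  live b1: {w}→{w}
  live b2: {w}→{w}
  live b3: {w}→{w}
  live b4: ∅→∅
  live b5: {w}→∅

Conflict graph:
  f — {w}
  s — {w,x}
  w — {f,s,x,y}
  x — {s,w}
  y — {w}

N(f) = ["w"]

Answer: ["w"]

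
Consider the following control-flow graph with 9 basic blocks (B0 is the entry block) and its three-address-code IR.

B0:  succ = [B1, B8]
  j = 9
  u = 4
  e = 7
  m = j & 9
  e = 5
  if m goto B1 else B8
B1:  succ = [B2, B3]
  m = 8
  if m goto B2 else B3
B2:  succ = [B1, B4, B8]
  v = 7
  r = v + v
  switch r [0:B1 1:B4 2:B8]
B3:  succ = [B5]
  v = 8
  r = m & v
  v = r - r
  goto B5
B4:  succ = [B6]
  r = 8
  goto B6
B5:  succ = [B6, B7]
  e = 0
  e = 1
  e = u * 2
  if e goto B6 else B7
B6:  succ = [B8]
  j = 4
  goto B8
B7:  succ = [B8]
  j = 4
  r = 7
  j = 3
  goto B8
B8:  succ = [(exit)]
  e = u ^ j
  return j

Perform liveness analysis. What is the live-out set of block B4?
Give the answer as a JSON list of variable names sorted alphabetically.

Answer: ["u"]

Working:
Block summaries:
  B0: {e,j,m,u} / ∅
  B1: {m} / ∅
  B2: {r,v} / ∅
  B3: {r,v} / {m}
  B4: {r} / ∅
  B5: {e} / {u}
  B6: {j} / ∅
  B7: {j,r} / ∅
  B8: {e} / {j,u}

Live sets:
  B0: in=∅ out={j,u}
  B1: in={j,u} out={j,m,u}
  B2: in={j,u} out={j,u}
  B3: in={m,u} out={u}
  B4: in={u} out={u}
  B5: in={u} out={u}
  B6: in={u} out={j,u}
  B7: in={u} out={j,u}
  B8: in={j,u} out=∅

live-out(B4) = ["u"]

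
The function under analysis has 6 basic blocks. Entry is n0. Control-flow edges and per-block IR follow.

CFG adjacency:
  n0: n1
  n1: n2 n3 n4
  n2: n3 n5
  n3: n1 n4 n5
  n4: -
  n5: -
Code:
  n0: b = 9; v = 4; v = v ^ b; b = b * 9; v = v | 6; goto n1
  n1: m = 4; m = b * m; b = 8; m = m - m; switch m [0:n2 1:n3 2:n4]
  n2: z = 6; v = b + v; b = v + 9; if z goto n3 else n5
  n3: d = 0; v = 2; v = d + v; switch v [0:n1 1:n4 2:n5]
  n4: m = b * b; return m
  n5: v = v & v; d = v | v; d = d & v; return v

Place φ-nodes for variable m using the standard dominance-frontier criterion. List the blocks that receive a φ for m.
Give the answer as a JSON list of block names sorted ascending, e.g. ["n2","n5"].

idom tree: n1←n0 n2←n1 n3←n1 n4←n1 n5←n1
Dom∩ at merges:
  n1: preds {n0,n3}: {n0} ∩ {n0,n1,n3} = {n0}; idom=n0
  n3: preds {n1,n2}: {n0,n1} ∩ {n0,n1,n2} = {n0,n1}; idom=n1
  n4: preds {n1,n3}: {n0,n1} ∩ {n0,n1,n3} = {n0,n1}; idom=n1
  n5: preds {n2,n3}: {n0,n1,n2} ∩ {n0,n1,n3} = {n0,n1}; idom=n1

DF walk-up:
  n1←n0: walk · to n0
  n1←n3: walk n3→n1 to n0
  n3←n1: walk · to n1
  n3←n2: walk n2 to n1
  n4←n1: walk · to n1
  n4←n3: walk n3 to n1
  n5←n2: walk n2 to n1
  n5←n3: walk n3 to n1
  n0: DF=∅
  n1: DF={n1}
  n2: DF={n3,n5}
  n3: DF={n1,n4,n5}
  n4: DF=∅
  n5: DF=∅

φ for m: defs {n1,n4}
  DF⁺ = {n1}

Answer: ["n1"]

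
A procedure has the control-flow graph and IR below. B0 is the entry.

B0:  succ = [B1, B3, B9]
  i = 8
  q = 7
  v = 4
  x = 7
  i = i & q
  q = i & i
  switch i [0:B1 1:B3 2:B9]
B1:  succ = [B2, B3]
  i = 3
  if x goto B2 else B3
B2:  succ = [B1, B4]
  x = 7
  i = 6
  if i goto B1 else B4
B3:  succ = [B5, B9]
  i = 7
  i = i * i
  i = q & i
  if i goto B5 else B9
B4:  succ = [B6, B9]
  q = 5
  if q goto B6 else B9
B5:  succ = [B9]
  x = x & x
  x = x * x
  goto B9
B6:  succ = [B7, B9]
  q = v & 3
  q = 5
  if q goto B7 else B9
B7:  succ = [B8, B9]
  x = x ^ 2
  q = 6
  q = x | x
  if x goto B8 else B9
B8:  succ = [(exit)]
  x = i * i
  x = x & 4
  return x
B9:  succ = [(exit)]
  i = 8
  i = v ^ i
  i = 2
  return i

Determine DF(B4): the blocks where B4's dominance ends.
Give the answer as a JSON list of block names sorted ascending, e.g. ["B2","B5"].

Answer: ["B9"]

Analysis:
idom tree: B1←B0 B2←B1 B3←B0 B4←B2 B5←B3 B6←B4 B7←B6 B8←B7 B9←B0
Dom at joins:
  B1: preds {B0,B2}: {B0} ∩ {B0,B1,B2} = {B0}; idom=B0
  B3: preds {B0,B1}: {B0} ∩ {B0,B1} = {B0}; idom=B0
  B9: preds {B0,B3,B4,B5,B6,B7}: {B0} ∩ {B0,B3} ∩ {B0,B1,B2,B4} ∩ {B0,B3,B5} ∩ {B0,B1,B2,B4,B6} ∩ {B0,B1,B2,B4,B6,B7} = {B0}; idom=B0

DF walk-up:
  B1←B0: walk · to B0
  B1←B2: walk B2→B1 to B0
  B3←B0: walk · to B0
  B3←B1: walk B1 to B0
  B9←B0: walk · to B0
  B9←B3: walk B3 to B0
  B9←B4: walk B4→B2→B1 to B0
  B9←B5: walk B5→B3 to B0
  B9←B6: walk B6→B4→B2→B1 to B0
  B9←B7: walk B7→B6→B4→B2→B1 to B0
  B0 → ∅
  B1 → {B1,B3,B9}
  B2 → {B1,B9}
  B3 → {B9}
  B4 → {B9}
  B5 → {B9}
  B6 → {B9}
  B7 → {B9}
  B8 → ∅
  B9 → ∅

DF(B4) = ["B9"]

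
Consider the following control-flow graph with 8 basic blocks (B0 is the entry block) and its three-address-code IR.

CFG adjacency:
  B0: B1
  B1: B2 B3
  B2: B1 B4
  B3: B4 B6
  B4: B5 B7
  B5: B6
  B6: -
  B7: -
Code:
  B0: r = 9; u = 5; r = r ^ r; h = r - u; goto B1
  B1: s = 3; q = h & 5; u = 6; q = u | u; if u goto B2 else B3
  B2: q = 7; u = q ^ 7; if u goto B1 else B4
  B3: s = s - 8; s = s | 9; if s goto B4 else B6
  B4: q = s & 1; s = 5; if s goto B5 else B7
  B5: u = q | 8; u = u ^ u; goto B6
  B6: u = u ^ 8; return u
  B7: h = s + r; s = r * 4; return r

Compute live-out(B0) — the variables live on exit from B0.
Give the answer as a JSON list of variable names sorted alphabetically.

Answer: ["h", "r"]

Working:
def/use:
  B0: {h,r,u} / ∅
  B1: {q,s,u} / {h}
  B2: {q,u} / ∅
  B3: {s} / {s}
  B4: {q,s} / {s}
  B5: {u} / {q}
  B6: {u} / {u}
  B7: {h,s} / {r,s}

Backward fixpoint:
  B0: in=∅ out={h,r}
  B1: in={h,r} out={h,r,s,u}
  B2: in={h,r,s} out={h,r,s}
  B3: in={r,s,u} out={r,s,u}
  B4: in={r,s} out={q,r,s}
  B5: in={q} out={u}
  B6: in={u} out=∅
  B7: in={r,s} out=∅

live-out(B0) = ["h", "r"]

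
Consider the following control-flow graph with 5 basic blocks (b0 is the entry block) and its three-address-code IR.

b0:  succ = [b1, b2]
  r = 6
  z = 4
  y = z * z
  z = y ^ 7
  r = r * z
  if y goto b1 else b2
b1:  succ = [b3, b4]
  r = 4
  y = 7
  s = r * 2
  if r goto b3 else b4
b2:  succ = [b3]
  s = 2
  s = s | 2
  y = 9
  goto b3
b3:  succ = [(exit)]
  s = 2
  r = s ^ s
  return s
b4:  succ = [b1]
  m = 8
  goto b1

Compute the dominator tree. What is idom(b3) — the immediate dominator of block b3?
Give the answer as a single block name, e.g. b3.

idom tree: b1←b0 b2←b0 b3←b0 b4←b1
Join-block Dom:
  b1: preds {b0,b4}: {b0} ∩ {b0,b1,b4} = {b0}; idom=b0
  b3: preds {b1,b2}: {b0,b1} ∩ {b0,b2} = {b0}; idom=b0

idom(b3) = b0

Answer: b0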